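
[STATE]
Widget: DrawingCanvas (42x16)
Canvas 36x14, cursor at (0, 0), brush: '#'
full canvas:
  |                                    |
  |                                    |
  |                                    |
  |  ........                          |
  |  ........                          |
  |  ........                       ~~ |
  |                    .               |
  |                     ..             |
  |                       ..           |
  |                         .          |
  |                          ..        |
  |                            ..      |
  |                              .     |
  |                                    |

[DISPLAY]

+                                         
                                          
                                          
  ........                                
  ........                                
  ........                       ~~       
                    .                     
                     ..                   
                       ..                 
                         .                
                          ..              
                            ..            
                              .           
                                          
                                          
                                          


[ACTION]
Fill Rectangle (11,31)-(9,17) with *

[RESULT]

+                                         
                                          
                                          
  ........                                
  ........                                
  ........                       ~~       
                    .                     
                     ..                   
                       ..                 
                 ***************          
                 ***************          
                 ***************          
                              .           
                                          
                                          
                                          


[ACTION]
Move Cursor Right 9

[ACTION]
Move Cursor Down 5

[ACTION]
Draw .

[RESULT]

                                          
                                          
                                          
  ........                                
  ........                                
  ........                       ~~       
                    .                     
                     ..                   
                       ..                 
                 ***************          
                 ***************          
                 ***************          
                              .           
                                          
                                          
                                          


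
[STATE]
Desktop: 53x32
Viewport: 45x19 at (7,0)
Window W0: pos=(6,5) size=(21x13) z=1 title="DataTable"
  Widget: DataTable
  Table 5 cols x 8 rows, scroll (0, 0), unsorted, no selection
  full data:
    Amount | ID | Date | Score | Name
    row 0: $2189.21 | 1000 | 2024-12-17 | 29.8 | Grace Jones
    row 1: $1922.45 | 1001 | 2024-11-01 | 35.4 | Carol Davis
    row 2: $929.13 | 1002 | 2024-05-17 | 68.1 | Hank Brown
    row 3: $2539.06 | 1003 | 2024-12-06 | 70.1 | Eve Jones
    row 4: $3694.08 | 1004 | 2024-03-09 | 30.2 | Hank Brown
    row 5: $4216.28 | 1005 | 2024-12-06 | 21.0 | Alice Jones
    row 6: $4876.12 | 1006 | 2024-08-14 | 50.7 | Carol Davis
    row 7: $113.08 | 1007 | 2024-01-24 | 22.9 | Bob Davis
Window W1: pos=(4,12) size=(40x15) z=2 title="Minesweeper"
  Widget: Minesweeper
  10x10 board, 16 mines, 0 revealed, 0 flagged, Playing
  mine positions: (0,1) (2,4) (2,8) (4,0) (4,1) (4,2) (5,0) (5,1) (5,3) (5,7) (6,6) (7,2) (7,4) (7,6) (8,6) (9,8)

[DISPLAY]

                                             
                                             
                                             
                                             
                                             
━━━━━━━━━━━━━━━━━━━┓                         
 DataTable         ┃                         
───────────────────┨                         
Amount  │ID  │Date ┃                         
────────┼────┼─────┃                         
$2189.21│1000│2024-┃                         
$1922.45│1001│2024-┃                         
━━━━━━━━━━━━━━━━━━━━━━━━━━━━━━━━━━━━┓        
inesweeper                          ┃        
────────────────────────────────────┨        
■■■■■■■■                            ┃        
■■■■■■■■                            ┃        
■■■■■■■■                            ┃        
■■■■■■■■                            ┃        


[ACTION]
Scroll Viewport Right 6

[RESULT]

                                             
                                             
                                             
                                             
                                             
━━━━━━━━━━━━━━━━━━┓                          
DataTable         ┃                          
──────────────────┨                          
mount  │ID  │Date ┃                          
───────┼────┼─────┃                          
2189.21│1000│2024-┃                          
1922.45│1001│2024-┃                          
━━━━━━━━━━━━━━━━━━━━━━━━━━━━━━━━━━━┓         
nesweeper                          ┃         
───────────────────────────────────┨         
■■■■■■■                            ┃         
■■■■■■■                            ┃         
■■■■■■■                            ┃         
■■■■■■■                            ┃         


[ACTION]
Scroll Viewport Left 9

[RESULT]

                                             
                                             
                                             
                                             
                                             
      ┏━━━━━━━━━━━━━━━━━━━┓                  
      ┃ DataTable         ┃                  
      ┠───────────────────┨                  
      ┃Amount  │ID  │Date ┃                  
      ┃────────┼────┼─────┃                  
      ┃$2189.21│1000│2024-┃                  
      ┃$1922.45│1001│2024-┃                  
    ┏━━━━━━━━━━━━━━━━━━━━━━━━━━━━━━━━━━━━━━┓ 
    ┃ Minesweeper                          ┃ 
    ┠──────────────────────────────────────┨ 
    ┃■■■■■■■■■■                            ┃ 
    ┃■■■■■■■■■■                            ┃ 
    ┃■■■■■■■■■■                            ┃ 
    ┃■■■■■■■■■■                            ┃ 


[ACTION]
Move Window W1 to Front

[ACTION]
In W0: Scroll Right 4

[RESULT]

                                             
                                             
                                             
                                             
                                             
      ┏━━━━━━━━━━━━━━━━━━━┓                  
      ┃ DataTable         ┃                  
      ┠───────────────────┨                  
      ┃nt  │ID  │Date     ┃                  
      ┃────┼────┼─────────┃                  
      ┃9.21│1000│2024-12-1┃                  
      ┃2.45│1001│2024-11-0┃                  
    ┏━━━━━━━━━━━━━━━━━━━━━━━━━━━━━━━━━━━━━━┓ 
    ┃ Minesweeper                          ┃ 
    ┠──────────────────────────────────────┨ 
    ┃■■■■■■■■■■                            ┃ 
    ┃■■■■■■■■■■                            ┃ 
    ┃■■■■■■■■■■                            ┃ 
    ┃■■■■■■■■■■                            ┃ 


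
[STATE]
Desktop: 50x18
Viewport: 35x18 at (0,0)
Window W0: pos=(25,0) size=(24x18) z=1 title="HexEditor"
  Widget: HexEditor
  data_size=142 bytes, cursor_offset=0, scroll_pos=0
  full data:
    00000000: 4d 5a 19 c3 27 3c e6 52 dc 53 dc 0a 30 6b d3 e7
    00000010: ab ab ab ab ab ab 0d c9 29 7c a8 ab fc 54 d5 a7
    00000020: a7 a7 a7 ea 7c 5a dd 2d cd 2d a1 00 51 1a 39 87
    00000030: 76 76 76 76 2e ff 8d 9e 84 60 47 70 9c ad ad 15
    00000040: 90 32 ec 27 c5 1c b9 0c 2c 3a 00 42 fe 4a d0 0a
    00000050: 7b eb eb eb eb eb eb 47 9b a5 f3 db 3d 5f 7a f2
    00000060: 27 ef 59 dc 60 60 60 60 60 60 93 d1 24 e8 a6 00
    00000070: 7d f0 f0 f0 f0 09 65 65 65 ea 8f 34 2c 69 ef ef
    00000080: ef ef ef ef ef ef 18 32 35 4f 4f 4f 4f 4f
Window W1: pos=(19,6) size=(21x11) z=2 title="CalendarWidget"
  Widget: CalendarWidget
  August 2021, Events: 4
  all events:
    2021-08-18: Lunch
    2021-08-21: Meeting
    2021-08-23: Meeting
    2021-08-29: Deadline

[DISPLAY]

                         ┏━━━━━━━━━
                         ┃ HexEdito
                         ┠─────────
                         ┃00000000 
                         ┃00000010 
                         ┃00000020 
                   ┏━━━━━━━━━━━━━━━
                   ┃ CalendarWidget
                   ┠───────────────
                   ┃    August 2021
                   ┃Mo Tu We Th Fr 
                   ┃               
                   ┃ 2  3  4  5  6 
                   ┃ 9 10 11 12 13 
                   ┃16 17 18* 19 20
                   ┃23* 24 25 26 27
                   ┗━━━━━━━━━━━━━━━
                         ┗━━━━━━━━━


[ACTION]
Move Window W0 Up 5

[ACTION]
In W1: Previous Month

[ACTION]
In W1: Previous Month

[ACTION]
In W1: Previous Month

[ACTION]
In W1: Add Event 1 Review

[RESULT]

                         ┏━━━━━━━━━
                         ┃ HexEdito
                         ┠─────────
                         ┃00000000 
                         ┃00000010 
                         ┃00000020 
                   ┏━━━━━━━━━━━━━━━
                   ┃ CalendarWidget
                   ┠───────────────
                   ┃      May 2021 
                   ┃Mo Tu We Th Fr 
                   ┃               
                   ┃ 3  4  5  6  7 
                   ┃10 11 12 13 14 
                   ┃17 18 19 20 21 
                   ┃24 25 26 27 28 
                   ┗━━━━━━━━━━━━━━━
                         ┗━━━━━━━━━


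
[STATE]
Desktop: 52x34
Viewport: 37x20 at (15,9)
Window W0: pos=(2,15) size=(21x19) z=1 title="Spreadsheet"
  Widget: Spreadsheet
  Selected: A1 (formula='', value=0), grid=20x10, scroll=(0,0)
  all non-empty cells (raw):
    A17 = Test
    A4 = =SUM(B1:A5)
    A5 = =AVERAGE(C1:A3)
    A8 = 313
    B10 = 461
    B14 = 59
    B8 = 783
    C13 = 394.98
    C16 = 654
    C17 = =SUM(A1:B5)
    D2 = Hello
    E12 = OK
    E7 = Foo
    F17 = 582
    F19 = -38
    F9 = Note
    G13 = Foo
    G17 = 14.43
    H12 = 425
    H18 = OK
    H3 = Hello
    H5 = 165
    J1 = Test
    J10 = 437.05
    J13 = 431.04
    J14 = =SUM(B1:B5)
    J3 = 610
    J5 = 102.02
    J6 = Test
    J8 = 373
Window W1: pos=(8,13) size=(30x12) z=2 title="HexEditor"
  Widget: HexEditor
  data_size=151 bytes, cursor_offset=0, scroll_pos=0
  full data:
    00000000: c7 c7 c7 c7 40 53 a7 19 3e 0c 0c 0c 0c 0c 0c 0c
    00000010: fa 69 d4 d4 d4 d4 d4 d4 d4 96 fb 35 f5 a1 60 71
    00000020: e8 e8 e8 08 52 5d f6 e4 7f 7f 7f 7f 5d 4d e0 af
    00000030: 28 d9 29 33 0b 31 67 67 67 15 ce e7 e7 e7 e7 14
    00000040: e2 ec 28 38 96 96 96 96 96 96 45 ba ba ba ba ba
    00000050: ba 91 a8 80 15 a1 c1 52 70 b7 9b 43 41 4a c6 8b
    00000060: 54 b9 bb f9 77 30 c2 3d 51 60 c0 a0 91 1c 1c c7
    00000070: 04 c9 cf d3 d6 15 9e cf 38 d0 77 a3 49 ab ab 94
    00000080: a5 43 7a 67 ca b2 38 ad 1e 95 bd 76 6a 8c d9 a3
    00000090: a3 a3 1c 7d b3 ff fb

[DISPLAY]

                                     
                                     
                                     
                                     
━━━━━━━━━━━━━━━━━━━━━━┓              
itor                  ┃              
──────────────────────┨              
00  C7 c7 c7 c7 40 53 ┃              
10  fa 69 d4 d4 d4 d4 ┃              
20  e8 e8 e8 08 52 5d ┃              
30  28 d9 29 33 0b 31 ┃              
40  e2 ec 28 38 96 96 ┃              
50  ba 91 a8 80 15 a1 ┃              
60  54 b9 bb f9 77 30 ┃              
70  04 c9 cf d3 d6 15 ┃              
━━━━━━━━━━━━━━━━━━━━━━┛              
       ┃                             
       ┃                             
       ┃                             
     78┃                             


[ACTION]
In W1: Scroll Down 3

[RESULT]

                                     
                                     
                                     
                                     
━━━━━━━━━━━━━━━━━━━━━━┓              
itor                  ┃              
──────────────────────┨              
30  28 d9 29 33 0b 31 ┃              
40  e2 ec 28 38 96 96 ┃              
50  ba 91 a8 80 15 a1 ┃              
60  54 b9 bb f9 77 30 ┃              
70  04 c9 cf d3 d6 15 ┃              
80  a5 43 7a 67 ca b2 ┃              
90  a3 a3 1c 7d b3 ff ┃              
                      ┃              
━━━━━━━━━━━━━━━━━━━━━━┛              
       ┃                             
       ┃                             
       ┃                             
     78┃                             


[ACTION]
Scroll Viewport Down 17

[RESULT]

itor                  ┃              
──────────────────────┨              
30  28 d9 29 33 0b 31 ┃              
40  e2 ec 28 38 96 96 ┃              
50  ba 91 a8 80 15 a1 ┃              
60  54 b9 bb f9 77 30 ┃              
70  04 c9 cf d3 d6 15 ┃              
80  a5 43 7a 67 ca b2 ┃              
90  a3 a3 1c 7d b3 ff ┃              
                      ┃              
━━━━━━━━━━━━━━━━━━━━━━┛              
       ┃                             
       ┃                             
       ┃                             
     78┃                             
       ┃                             
     46┃                             
       ┃                             
       ┃                             
━━━━━━━┛                             


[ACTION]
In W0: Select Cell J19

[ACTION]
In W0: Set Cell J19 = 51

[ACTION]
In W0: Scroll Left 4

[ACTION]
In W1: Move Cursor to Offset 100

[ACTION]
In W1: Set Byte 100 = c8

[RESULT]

itor                  ┃              
──────────────────────┨              
30  28 d9 29 33 0b 31 ┃              
40  e2 ec 28 38 96 96 ┃              
50  ba 91 a8 80 15 a1 ┃              
60  54 b9 bb f9 C8 30 ┃              
70  04 c9 cf d3 d6 15 ┃              
80  a5 43 7a 67 ca b2 ┃              
90  a3 a3 1c 7d b3 ff ┃              
                      ┃              
━━━━━━━━━━━━━━━━━━━━━━┛              
       ┃                             
       ┃                             
       ┃                             
     78┃                             
       ┃                             
     46┃                             
       ┃                             
       ┃                             
━━━━━━━┛                             


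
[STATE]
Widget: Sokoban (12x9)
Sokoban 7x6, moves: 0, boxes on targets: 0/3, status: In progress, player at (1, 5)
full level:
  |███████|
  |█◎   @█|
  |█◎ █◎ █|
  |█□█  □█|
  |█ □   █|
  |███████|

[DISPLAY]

███████     
█◎   @█     
█◎ █◎ █     
█□█  □█     
█ □   █     
███████     
Moves: 0  0/
            
            


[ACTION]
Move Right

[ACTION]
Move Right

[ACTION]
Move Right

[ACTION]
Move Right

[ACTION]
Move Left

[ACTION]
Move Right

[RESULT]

███████     
█◎   @█     
█◎ █◎ █     
█□█  □█     
█ □   █     
███████     
Moves: 2  0/
            
            


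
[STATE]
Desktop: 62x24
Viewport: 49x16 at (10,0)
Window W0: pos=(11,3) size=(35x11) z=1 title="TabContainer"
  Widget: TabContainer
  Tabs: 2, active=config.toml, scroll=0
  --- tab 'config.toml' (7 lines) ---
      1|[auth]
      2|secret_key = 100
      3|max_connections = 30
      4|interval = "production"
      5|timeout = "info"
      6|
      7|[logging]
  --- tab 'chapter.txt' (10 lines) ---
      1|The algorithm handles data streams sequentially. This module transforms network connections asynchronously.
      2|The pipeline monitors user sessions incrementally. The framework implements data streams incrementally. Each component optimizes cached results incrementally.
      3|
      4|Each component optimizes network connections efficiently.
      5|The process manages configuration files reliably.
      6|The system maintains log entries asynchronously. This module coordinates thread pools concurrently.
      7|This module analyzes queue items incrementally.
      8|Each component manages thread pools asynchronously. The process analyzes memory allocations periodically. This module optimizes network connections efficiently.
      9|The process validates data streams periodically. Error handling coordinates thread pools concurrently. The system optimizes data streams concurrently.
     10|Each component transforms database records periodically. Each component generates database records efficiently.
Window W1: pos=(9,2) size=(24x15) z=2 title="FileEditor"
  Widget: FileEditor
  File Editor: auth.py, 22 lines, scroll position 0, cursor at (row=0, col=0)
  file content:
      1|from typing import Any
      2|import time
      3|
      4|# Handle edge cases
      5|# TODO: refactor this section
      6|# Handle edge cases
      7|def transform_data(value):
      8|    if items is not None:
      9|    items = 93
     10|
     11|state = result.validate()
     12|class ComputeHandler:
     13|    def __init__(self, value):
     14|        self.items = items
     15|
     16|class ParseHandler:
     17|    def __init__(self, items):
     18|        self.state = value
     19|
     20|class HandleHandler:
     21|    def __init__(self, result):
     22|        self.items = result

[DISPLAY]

                                                 
                                                 
━━━━━━━━━━━━━━━━━━━━━━┓                          
 FileEditor           ┃━━━━━━━━━━━━┓             
──────────────────────┨            ┃             
█rom typing import An▲┃────────────┨             
import time          █┃r.txt       ┃             
                     ░┃────────────┃             
# Handle edge cases  ░┃            ┃             
# TODO: refactor this░┃            ┃             
# Handle edge cases  ░┃            ┃             
def transform_data(va░┃n"          ┃             
    if items is not N░┃            ┃             
    items = 93       ░┃━━━━━━━━━━━━┛             
                     ░┃                          
state = result.valida▼┃                          


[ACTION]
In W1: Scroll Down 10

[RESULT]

                                                 
                                                 
━━━━━━━━━━━━━━━━━━━━━━┓                          
 FileEditor           ┃━━━━━━━━━━━━┓             
──────────────────────┨            ┃             
state = result.valida▲┃────────────┨             
class ComputeHandler:░┃r.txt       ┃             
    def __init__(self░┃────────────┃             
        self.items = ░┃            ┃             
                     ░┃            ┃             
class ParseHandler:  ░┃            ┃             
    def __init__(self░┃n"          ┃             
        self.state = ░┃            ┃             
                     ░┃━━━━━━━━━━━━┛             
class HandleHandler: █┃                          
    def __init__(self▼┃                          


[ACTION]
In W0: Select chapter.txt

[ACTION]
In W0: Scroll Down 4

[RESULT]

                                                 
                                                 
━━━━━━━━━━━━━━━━━━━━━━┓                          
 FileEditor           ┃━━━━━━━━━━━━┓             
──────────────────────┨            ┃             
state = result.valida▲┃────────────┨             
class ComputeHandler:░┃r.txt]      ┃             
    def __init__(self░┃────────────┃             
        self.items = ░┃onfiguration┃             
                     ░┃log entries ┃             
class ParseHandler:  ░┃queue items ┃             
    def __init__(self░┃s thread poo┃             
        self.state = ░┃ data stream┃             
                     ░┃━━━━━━━━━━━━┛             
class HandleHandler: █┃                          
    def __init__(self▼┃                          


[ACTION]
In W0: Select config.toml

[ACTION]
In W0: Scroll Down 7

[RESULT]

                                                 
                                                 
━━━━━━━━━━━━━━━━━━━━━━┓                          
 FileEditor           ┃━━━━━━━━━━━━┓             
──────────────────────┨            ┃             
state = result.valida▲┃────────────┨             
class ComputeHandler:░┃r.txt       ┃             
    def __init__(self░┃────────────┃             
        self.items = ░┃            ┃             
                     ░┃            ┃             
class ParseHandler:  ░┃            ┃             
    def __init__(self░┃            ┃             
        self.state = ░┃            ┃             
                     ░┃━━━━━━━━━━━━┛             
class HandleHandler: █┃                          
    def __init__(self▼┃                          


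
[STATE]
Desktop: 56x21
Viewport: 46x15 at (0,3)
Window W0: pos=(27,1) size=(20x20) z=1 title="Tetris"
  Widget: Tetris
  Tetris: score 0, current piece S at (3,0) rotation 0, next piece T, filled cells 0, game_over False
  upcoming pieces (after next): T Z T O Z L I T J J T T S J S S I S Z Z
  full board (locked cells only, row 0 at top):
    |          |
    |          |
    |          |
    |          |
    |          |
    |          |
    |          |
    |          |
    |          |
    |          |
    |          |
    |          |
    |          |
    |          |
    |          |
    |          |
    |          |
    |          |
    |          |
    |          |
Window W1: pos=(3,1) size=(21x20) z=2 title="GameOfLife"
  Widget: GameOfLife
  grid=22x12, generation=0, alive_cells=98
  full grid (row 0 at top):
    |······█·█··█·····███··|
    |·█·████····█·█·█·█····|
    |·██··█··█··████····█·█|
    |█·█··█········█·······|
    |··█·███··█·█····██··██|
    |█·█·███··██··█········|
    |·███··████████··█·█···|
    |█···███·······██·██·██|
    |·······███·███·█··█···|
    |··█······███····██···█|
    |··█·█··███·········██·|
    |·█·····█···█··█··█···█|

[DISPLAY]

   ┠───────────────────┨   ┠──────────────────
   ┃Gen: 0             ┃   ┃                  
   ┃·····█·█··█·····███┃   ┃                  
   ┃█·████····█·█·█·█··┃   ┃                  
   ┃██··█··█··████····█┃   ┃                  
   ┃·█··█········█·····┃   ┃                  
   ┃·█·███··█·█····██··┃   ┃                  
   ┃·█·███··██··█······┃   ┃                  
   ┃███··████████··█·█·┃   ┃                  
   ┃···███·······██·██·┃   ┃                  
   ┃······███·███·█··█·┃   ┃                  
   ┃·█······███····██··┃   ┃                  
   ┃·█·█··███·········█┃   ┃                  
   ┃█·····█···█··█··█··┃   ┃                  
   ┃                   ┃   ┃                  


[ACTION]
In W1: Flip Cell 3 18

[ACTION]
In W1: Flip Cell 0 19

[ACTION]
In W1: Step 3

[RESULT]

   ┠───────────────────┨   ┠──────────────────
   ┃Gen: 3             ┃   ┃                  
   ┃··██·██··███·······┃   ┃                  
   ┃·····██··███··██···┃   ┃                  
   ┃█·██··········█··█·┃   ┃                  
   ┃█········██········┃   ┃                  
   ┃·········██·····█··┃   ┃                  
   ┃···········█·····██┃   ┃                  
   ┃···██······██····██┃   ┃                  
   ┃██····████·········┃   ┃                  
   ┃·····███···█·███···┃   ┃                  
   ┃·█████·····█·███···┃   ┃                  
   ┃·█·█···█·█·····█···┃   ┃                  
   ┃·██·····█··········┃   ┃                  
   ┃                   ┃   ┃                  


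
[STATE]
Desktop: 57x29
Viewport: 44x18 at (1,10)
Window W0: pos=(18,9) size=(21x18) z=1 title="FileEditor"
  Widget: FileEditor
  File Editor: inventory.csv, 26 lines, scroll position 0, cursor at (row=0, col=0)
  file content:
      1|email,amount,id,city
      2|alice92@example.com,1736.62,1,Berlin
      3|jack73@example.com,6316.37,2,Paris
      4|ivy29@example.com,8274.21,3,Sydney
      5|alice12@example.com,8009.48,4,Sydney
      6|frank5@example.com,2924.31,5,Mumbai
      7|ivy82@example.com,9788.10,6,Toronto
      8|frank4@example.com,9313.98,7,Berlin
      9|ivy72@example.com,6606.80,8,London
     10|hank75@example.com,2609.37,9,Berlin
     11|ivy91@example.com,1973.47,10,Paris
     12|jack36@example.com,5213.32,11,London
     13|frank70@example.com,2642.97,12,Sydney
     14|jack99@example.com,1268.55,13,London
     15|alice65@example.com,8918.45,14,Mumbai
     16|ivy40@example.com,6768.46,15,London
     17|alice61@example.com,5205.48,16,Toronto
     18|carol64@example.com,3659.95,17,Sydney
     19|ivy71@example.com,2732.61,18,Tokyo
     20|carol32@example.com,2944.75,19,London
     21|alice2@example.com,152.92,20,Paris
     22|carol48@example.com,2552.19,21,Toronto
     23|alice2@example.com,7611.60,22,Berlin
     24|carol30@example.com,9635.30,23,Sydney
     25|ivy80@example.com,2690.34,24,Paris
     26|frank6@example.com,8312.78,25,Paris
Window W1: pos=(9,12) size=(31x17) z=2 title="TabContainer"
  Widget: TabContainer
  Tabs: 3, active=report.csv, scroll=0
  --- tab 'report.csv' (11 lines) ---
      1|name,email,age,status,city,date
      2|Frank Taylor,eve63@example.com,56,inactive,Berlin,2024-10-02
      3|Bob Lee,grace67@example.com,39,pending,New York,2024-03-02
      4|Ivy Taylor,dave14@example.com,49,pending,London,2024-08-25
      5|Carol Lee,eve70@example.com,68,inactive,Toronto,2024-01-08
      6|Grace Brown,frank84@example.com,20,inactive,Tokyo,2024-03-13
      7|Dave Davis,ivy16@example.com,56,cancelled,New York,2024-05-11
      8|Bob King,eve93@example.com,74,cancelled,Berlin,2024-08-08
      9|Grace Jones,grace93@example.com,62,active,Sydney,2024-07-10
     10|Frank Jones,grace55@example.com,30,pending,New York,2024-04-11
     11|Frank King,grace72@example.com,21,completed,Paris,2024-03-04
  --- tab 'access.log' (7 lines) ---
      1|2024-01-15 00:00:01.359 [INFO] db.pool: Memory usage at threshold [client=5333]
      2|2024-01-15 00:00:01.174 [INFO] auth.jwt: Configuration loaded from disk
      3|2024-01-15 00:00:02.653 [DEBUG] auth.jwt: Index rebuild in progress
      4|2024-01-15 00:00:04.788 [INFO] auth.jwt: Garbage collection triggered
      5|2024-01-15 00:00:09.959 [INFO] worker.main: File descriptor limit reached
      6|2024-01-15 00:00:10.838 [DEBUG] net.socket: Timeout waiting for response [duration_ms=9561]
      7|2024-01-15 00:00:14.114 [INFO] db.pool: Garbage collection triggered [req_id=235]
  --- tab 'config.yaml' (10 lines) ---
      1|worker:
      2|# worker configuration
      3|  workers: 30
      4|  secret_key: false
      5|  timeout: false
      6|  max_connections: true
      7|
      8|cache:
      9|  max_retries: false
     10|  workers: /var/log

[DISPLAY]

                 ┃ FileEditor        ┃      
                 ┠───────────────────┨      
        ┏━━━━━━━━━━━━━━━━━━━━━━━━━━━━━┓     
        ┃ TabContainer                ┃     
        ┠─────────────────────────────┨     
        ┃[report.csv]│ access.log │ co┃     
        ┃─────────────────────────────┃     
        ┃name,email,age,status,city,da┃     
        ┃Frank Taylor,eve63@example.co┃     
        ┃Bob Lee,grace67@example.com,3┃     
        ┃Ivy Taylor,dave14@example.com┃     
        ┃Carol Lee,eve70@example.com,6┃     
        ┃Grace Brown,frank84@example.c┃     
        ┃Dave Davis,ivy16@example.com,┃     
        ┃Bob King,eve93@example.com,74┃     
        ┃Grace Jones,grace93@example.c┃     
        ┃Frank Jones,grace55@example.c┃     
        ┃Frank King,grace72@example.co┃     


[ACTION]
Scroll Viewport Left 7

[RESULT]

                  ┃ FileEditor        ┃     
                  ┠───────────────────┨     
         ┏━━━━━━━━━━━━━━━━━━━━━━━━━━━━━┓    
         ┃ TabContainer                ┃    
         ┠─────────────────────────────┨    
         ┃[report.csv]│ access.log │ co┃    
         ┃─────────────────────────────┃    
         ┃name,email,age,status,city,da┃    
         ┃Frank Taylor,eve63@example.co┃    
         ┃Bob Lee,grace67@example.com,3┃    
         ┃Ivy Taylor,dave14@example.com┃    
         ┃Carol Lee,eve70@example.com,6┃    
         ┃Grace Brown,frank84@example.c┃    
         ┃Dave Davis,ivy16@example.com,┃    
         ┃Bob King,eve93@example.com,74┃    
         ┃Grace Jones,grace93@example.c┃    
         ┃Frank Jones,grace55@example.c┃    
         ┃Frank King,grace72@example.co┃    


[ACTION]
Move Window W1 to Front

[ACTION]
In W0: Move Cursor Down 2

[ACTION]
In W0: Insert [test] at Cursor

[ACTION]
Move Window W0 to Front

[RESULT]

                  ┃ FileEditor        ┃     
                  ┠───────────────────┨     
         ┏━━━━━━━━┃email,amount,id,ci▲┃┓    
         ┃ TabCont┃alice92@example.co█┃┃    
         ┠────────┃test█ack73@example░┃┨    
         ┃[report.┃ivy29@example.com,░┃┃    
         ┃────────┃alice12@example.co░┃┃    
         ┃name,ema┃frank5@example.com░┃┃    
         ┃Frank Ta┃ivy82@example.com,░┃┃    
         ┃Bob Lee,┃frank4@example.com░┃┃    
         ┃Ivy Tayl┃ivy72@example.com,░┃┃    
         ┃Carol Le┃hank75@example.com░┃┃    
         ┃Grace Br┃ivy91@example.com,░┃┃    
         ┃Dave Dav┃jack36@example.com░┃┃    
         ┃Bob King┃frank70@example.co░┃┃    
         ┃Grace Jo┃jack99@example.com▼┃┃    
         ┃Frank Jo┗━━━━━━━━━━━━━━━━━━━┛┃    
         ┃Frank King,grace72@example.co┃    


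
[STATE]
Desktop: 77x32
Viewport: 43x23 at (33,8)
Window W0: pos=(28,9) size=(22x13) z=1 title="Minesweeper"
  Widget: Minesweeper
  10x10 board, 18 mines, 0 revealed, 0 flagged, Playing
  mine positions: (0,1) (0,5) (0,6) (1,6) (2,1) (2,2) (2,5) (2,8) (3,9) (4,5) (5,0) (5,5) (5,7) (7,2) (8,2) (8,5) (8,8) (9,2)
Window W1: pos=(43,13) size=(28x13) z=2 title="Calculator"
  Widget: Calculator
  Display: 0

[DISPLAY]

                                           
━━━━━━━━━━━━━━━━┓                          
esweeper        ┃                          
────────────────┨                          
■■■■■■          ┃                          
■■■■■■    ┏━━━━━━━━━━━━━━━━━━━━━━━━━━┓     
■■■■■■    ┃ Calculator               ┃     
■■■■■■    ┠──────────────────────────┨     
■■■■■■    ┃                         0┃     
■■■■■■    ┃┌───┬───┬───┬───┐         ┃     
■■■■■■    ┃│ 7 │ 8 │ 9 │ ÷ │         ┃     
■■■■■■    ┃├───┼───┼───┼───┤         ┃     
■■■■■■    ┃│ 4 │ 5 │ 6 │ × │         ┃     
━━━━━━━━━━┃├───┼───┼───┼───┤         ┃     
          ┃│ 1 │ 2 │ 3 │ - │         ┃     
          ┃├───┼───┼───┼───┤         ┃     
          ┃│ 0 │ . │ = │ + │         ┃     
          ┗━━━━━━━━━━━━━━━━━━━━━━━━━━┛     
                                           
                                           
                                           
                                           
                                           


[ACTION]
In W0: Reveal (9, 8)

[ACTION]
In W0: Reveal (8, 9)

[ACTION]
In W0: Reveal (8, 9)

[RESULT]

                                           
━━━━━━━━━━━━━━━━┓                          
esweeper        ┃                          
────────────────┨                          
■■■■■■          ┃                          
■■■■■■    ┏━━━━━━━━━━━━━━━━━━━━━━━━━━┓     
■■■■■■    ┃ Calculator               ┃     
■■■■■■    ┠──────────────────────────┨     
■■■■■■    ┃                         0┃     
■■■■■■    ┃┌───┬───┬───┬───┐         ┃     
■■■■■■    ┃│ 7 │ 8 │ 9 │ ÷ │         ┃     
■■■■■■    ┃├───┼───┼───┼───┤         ┃     
■■■■■1    ┃│ 4 │ 5 │ 6 │ × │         ┃     
━━━━━━━━━━┃├───┼───┼───┼───┤         ┃     
          ┃│ 1 │ 2 │ 3 │ - │         ┃     
          ┃├───┼───┼───┼───┤         ┃     
          ┃│ 0 │ . │ = │ + │         ┃     
          ┗━━━━━━━━━━━━━━━━━━━━━━━━━━┛     
                                           
                                           
                                           
                                           
                                           


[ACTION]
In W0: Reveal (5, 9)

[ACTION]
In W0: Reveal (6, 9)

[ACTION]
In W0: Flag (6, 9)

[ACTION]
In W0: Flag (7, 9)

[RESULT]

                                           
━━━━━━━━━━━━━━━━┓                          
esweeper        ┃                          
────────────────┨                          
■■■■■■          ┃                          
■■■■■■    ┏━━━━━━━━━━━━━━━━━━━━━━━━━━┓     
■■■■■■    ┃ Calculator               ┃     
■■■■■■    ┠──────────────────────────┨     
■■■■21    ┃                         0┃     
■■■■1     ┃┌───┬───┬───┬───┐         ┃     
■■■■1     ┃│ 7 │ 8 │ 9 │ ÷ │         ┃     
■■■■11    ┃├───┼───┼───┼───┤         ┃     
■■■■■1    ┃│ 4 │ 5 │ 6 │ × │         ┃     
━━━━━━━━━━┃├───┼───┼───┼───┤         ┃     
          ┃│ 1 │ 2 │ 3 │ - │         ┃     
          ┃├───┼───┼───┼───┤         ┃     
          ┃│ 0 │ . │ = │ + │         ┃     
          ┗━━━━━━━━━━━━━━━━━━━━━━━━━━┛     
                                           
                                           
                                           
                                           
                                           


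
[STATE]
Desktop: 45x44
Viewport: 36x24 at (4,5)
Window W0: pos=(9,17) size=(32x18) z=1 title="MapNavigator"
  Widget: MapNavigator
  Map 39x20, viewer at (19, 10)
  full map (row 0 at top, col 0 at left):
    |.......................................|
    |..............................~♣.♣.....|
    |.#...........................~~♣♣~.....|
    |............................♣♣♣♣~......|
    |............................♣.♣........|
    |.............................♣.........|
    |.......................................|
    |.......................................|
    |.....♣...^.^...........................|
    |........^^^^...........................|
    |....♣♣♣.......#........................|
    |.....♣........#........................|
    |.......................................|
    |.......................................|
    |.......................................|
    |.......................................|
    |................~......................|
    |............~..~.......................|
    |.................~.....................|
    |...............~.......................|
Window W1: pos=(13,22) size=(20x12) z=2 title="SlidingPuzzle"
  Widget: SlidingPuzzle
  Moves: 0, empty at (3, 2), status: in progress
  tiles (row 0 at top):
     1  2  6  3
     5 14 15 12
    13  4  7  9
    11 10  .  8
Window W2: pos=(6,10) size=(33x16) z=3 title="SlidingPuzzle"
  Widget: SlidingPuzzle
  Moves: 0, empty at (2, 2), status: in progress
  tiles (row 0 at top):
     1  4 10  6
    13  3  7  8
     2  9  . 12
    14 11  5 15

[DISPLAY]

                                    
                                    
                                    
                                    
                                    
  ┏━━━━━━━━━━━━━━━━━━━━━━━━━━━━━━━┓ 
  ┃ SlidingPuzzle                 ┃ 
  ┠───────────────────────────────┨ 
  ┃┌────┬────┬────┬────┐          ┃ 
  ┃│  1 │  4 │ 10 │  6 │          ┃ 
  ┃├────┼────┼────┼────┤          ┃ 
  ┃│ 13 │  3 │  7 │  8 │          ┃ 
  ┃├────┼────┼────┼────┤          ┃━
  ┃│  2 │  9 │    │ 12 │          ┃ 
  ┃├────┼────┼────┼────┤          ┃─
  ┃│ 14 │ 11 │  5 │ 15 │          ┃.
  ┃└────┴────┴────┴────┘          ┃.
  ┃Moves: 0                       ┃.
  ┃                               ┃.
  ┃                               ┃.
  ┗━━━━━━━━━━━━━━━━━━━━━━━━━━━━━━━┛.
     ┃...┃│  1 │  2 │  6 │  ┃.......
     ┃♣♣♣┃├────┼────┼────┼──┃.......
     ┃.♣.┃│  5 │ 14 │ 15 │ 1┃.......


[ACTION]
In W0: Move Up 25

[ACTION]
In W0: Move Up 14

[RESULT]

                                    
                                    
                                    
                                    
                                    
  ┏━━━━━━━━━━━━━━━━━━━━━━━━━━━━━━━┓ 
  ┃ SlidingPuzzle                 ┃ 
  ┠───────────────────────────────┨ 
  ┃┌────┬────┬────┬────┐          ┃ 
  ┃│  1 │  4 │ 10 │  6 │          ┃ 
  ┃├────┼────┼────┼────┤          ┃ 
  ┃│ 13 │  3 │  7 │  8 │          ┃ 
  ┃├────┼────┼────┼────┤          ┃━
  ┃│  2 │  9 │    │ 12 │          ┃ 
  ┃├────┼────┼────┼────┤          ┃─
  ┃│ 14 │ 11 │  5 │ 15 │          ┃ 
  ┃└────┴────┴────┴────┘          ┃ 
  ┃Moves: 0                       ┃ 
  ┃                               ┃ 
  ┃                               ┃ 
  ┗━━━━━━━━━━━━━━━━━━━━━━━━━━━━━━━┛ 
     ┃   ┃│  1 │  2 │  6 │  ┃       
     ┃...┃├────┼────┼────┼──┃.......
     ┃...┃│  5 │ 14 │ 15 │ 1┃...~♣.♣
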